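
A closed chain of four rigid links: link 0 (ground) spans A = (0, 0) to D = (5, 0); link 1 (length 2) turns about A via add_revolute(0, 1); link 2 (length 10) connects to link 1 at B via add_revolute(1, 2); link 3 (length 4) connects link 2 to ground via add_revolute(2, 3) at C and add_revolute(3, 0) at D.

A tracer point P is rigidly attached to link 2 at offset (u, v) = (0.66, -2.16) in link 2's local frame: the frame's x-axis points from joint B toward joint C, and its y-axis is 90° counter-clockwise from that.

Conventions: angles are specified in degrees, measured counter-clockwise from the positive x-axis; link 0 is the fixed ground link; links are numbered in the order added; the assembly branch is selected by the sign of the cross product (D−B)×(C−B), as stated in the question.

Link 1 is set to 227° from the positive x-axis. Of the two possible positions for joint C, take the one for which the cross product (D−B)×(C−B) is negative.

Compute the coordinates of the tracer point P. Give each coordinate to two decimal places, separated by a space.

A=(0,0), D=(5.00,0)
B = A + 2.00·(cos227°, sin227°) = (-1.3640, -1.4627)
|BD| = 6.5299
circle(B,10.00) ∩ circle(D,4.00): a=9.6969, h=2.4434
  candidates: C₊=(7.5392,3.0907) cross=15.955; C₋=(8.6338,-1.6719) cross=-15.955
  branch - wants cross < 0 → take C=(8.6338,-1.6719) (cross=-15.955)
ex = (C−B)/|BC| = (0.9998,-0.0209); ey = (0.0209,0.9998)
P = B + 0.66·ex + -2.16·ey = (-0.7493,-3.6360)

-0.75 -3.64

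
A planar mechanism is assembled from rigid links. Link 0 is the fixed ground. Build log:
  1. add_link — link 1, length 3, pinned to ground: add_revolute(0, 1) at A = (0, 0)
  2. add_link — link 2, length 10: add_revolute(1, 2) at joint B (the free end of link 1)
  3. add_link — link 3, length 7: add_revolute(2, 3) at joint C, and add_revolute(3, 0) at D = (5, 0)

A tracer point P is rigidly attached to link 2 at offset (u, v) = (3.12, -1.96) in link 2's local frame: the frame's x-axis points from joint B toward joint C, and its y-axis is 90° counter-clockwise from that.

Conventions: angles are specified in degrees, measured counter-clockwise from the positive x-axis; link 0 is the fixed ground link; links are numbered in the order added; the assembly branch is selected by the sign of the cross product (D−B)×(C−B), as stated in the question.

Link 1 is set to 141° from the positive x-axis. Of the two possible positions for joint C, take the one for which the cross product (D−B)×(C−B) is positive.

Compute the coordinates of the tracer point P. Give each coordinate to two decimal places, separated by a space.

A=(0,0), D=(5.00,0)
B = A + 3.00·(cos141°, sin141°) = (-2.3314, 1.8880)
|BD| = 7.5706
circle(B,10.00) ∩ circle(D,7.00): a=7.1536, h=6.9876
  candidates: C₊=(6.3387,6.8708) cross=52.900; C₋=(2.8536,-6.6628) cross=-52.900
  branch + wants cross > 0 → take C=(6.3387,6.8708) (cross=52.900)
ex = (C−B)/|BC| = (0.8670,0.4983); ey = (-0.4983,0.8670)
P = B + 3.12·ex + -1.96·ey = (1.3503,1.7433)

1.35 1.74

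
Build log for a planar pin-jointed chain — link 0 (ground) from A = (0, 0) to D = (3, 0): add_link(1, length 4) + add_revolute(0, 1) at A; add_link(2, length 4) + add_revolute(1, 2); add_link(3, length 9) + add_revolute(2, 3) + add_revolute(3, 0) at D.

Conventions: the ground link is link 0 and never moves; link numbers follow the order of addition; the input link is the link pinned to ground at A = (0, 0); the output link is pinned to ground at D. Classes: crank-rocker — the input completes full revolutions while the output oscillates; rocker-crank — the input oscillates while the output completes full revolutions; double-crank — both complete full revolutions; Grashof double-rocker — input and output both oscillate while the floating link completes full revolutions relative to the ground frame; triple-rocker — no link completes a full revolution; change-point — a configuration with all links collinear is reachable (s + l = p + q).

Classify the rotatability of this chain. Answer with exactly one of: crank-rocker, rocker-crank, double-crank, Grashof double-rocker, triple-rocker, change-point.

lengths: ground=3, input=4, coupler=4, output=9
sorted: s=3 (shortest), l=9 (longest), p+q=8
s + l = 12 vs p + q = 8
s + l > p + q → non-Grashof → no link fully rotates → triple-rocker

triple-rocker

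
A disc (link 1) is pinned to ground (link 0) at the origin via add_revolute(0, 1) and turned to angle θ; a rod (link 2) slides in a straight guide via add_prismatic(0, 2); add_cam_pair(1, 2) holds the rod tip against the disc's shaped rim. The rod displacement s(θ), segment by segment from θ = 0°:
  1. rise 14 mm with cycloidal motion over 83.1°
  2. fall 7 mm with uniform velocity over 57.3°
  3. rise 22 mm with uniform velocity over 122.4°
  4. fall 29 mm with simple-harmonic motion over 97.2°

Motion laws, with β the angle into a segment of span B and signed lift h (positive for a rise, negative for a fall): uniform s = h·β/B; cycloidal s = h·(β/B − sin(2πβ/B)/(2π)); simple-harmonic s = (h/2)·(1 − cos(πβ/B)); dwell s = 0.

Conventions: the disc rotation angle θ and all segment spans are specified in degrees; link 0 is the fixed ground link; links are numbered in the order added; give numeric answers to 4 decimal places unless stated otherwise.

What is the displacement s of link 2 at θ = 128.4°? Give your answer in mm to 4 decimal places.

segment 1 (0° to 83.1°, cycloidal, h = 14) is passed completely: s = 0.0000 + (14) = 14.0000
θ = 128.4° falls in segment 2 (83.1° to 140.4°, uniform, h = -7): β = 128.4 − 83.1 = 45.3°, B = 57.3°; Δs = -7·45.3/57.3 = -5.5340; s = 14.0000 − 5.5340 = 8.4660

8.4660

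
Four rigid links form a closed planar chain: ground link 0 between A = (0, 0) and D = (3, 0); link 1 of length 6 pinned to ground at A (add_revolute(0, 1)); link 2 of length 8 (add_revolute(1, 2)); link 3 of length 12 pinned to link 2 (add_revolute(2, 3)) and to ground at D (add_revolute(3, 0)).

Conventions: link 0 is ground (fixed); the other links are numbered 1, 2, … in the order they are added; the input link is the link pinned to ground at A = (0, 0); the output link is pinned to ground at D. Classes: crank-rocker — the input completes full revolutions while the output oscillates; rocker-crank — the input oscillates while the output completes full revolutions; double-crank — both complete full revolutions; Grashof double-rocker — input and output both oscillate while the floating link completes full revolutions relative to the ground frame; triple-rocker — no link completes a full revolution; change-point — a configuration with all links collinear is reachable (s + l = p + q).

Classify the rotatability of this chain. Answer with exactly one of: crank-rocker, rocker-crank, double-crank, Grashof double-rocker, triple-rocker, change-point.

lengths: ground=3, input=6, coupler=8, output=12
sorted: s=3 (shortest), l=12 (longest), p+q=14
s + l = 15 vs p + q = 14
s + l > p + q → non-Grashof → no link fully rotates → triple-rocker

triple-rocker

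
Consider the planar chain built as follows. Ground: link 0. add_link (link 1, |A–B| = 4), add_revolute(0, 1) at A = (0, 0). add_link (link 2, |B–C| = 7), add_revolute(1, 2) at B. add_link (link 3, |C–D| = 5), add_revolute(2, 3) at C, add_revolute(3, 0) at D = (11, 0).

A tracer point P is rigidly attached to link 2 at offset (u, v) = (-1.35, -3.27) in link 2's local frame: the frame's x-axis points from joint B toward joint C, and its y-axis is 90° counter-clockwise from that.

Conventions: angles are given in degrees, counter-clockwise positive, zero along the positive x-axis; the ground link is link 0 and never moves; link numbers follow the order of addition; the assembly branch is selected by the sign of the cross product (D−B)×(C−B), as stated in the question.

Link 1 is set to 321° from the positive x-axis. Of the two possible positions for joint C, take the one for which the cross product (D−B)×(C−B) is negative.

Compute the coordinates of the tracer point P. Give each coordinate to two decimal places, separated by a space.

A=(0,0), D=(11.00,0)
B = A + 4.00·(cos321°, sin321°) = (3.1086, -2.5173)
|BD| = 8.2832
circle(B,7.00) ∩ circle(D,5.00): a=5.5903, h=4.2129
  candidates: C₊=(7.1542,3.1953) cross=34.896; C₋=(9.7148,-4.8320) cross=-34.896
  branch - wants cross < 0 → take C=(9.7148,-4.8320) (cross=-34.896)
ex = (C−B)/|BC| = (0.9437,-0.3307); ey = (0.3307,0.9437)
P = B + -1.35·ex + -3.27·ey = (0.7532,-5.1569)

0.75 -5.16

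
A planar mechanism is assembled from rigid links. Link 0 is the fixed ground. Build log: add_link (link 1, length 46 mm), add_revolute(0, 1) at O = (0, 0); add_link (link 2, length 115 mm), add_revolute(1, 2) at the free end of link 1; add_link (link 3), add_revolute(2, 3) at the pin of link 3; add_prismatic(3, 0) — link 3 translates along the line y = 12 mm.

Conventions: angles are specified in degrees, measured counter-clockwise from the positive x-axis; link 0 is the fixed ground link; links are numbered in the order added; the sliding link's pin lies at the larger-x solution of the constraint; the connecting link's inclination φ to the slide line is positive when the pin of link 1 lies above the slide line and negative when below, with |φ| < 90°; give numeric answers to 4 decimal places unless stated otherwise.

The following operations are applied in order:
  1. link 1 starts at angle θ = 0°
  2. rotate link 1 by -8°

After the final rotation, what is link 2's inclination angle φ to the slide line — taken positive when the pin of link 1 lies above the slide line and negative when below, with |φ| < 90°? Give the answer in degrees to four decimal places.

geometry: r = 46 mm, L = 115 mm, e = 12 mm; θ starts at 0°
rotate link 1 by -8°: θ ← 0° -8° = -8°
h = r sin θ − e = -6.401963 − 12 = -18.401963
sin φ = h / L = -18.401963 / 115 = -0.16001707
φ = arcsin(-0.16001707) = -9.207887°

-9.2079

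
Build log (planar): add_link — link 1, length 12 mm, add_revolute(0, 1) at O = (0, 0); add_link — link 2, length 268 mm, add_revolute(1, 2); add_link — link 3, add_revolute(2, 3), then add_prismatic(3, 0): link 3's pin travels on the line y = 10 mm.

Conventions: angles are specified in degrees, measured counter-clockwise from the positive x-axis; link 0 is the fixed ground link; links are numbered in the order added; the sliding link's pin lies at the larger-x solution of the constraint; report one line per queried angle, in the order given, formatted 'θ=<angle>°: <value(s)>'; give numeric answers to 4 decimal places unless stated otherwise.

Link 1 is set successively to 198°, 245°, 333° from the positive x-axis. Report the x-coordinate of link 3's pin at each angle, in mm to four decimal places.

geometry: r = 12 mm, L = 268 mm, e = 10 mm
θ=198°: crank pin P = (r cos θ, r sin θ) = (-11.412678, -3.708204)
θ=198°: h = r sin θ − e = -3.708204 − 10 = -13.708204
θ=198°: x = r cos θ + √(L² − h²) = -11.412678 + 267.649183 = 256.236505
θ=245°: crank pin P = (r cos θ, r sin θ) = (-5.071419, -10.875693)
θ=245°: h = r sin θ − e = -10.875693 − 10 = -20.875693
θ=245°: x = r cos θ + √(L² − h²) = -5.071419 + 267.185713 = 262.114294
θ=333°: crank pin P = (r cos θ, r sin θ) = (10.692078, -5.447886)
θ=333°: h = r sin θ − e = -5.447886 − 10 = -15.447886
θ=333°: x = r cos θ + √(L² − h²) = 10.692078 + 267.554411 = 278.246489

θ=198°: 256.2365
θ=245°: 262.1143
θ=333°: 278.2465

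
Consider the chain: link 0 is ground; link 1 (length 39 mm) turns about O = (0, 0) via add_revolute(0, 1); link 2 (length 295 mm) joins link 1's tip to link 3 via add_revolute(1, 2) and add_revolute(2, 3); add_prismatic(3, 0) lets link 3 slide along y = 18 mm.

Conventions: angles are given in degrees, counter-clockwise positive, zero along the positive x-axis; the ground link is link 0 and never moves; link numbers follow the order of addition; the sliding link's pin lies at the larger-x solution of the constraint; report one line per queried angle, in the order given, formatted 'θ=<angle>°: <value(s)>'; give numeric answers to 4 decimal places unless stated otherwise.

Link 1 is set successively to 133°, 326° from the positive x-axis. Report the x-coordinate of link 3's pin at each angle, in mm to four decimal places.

geometry: r = 39 mm, L = 295 mm, e = 18 mm
θ=133°: crank pin P = (r cos θ, r sin θ) = (-26.597936, 28.522794)
θ=133°: h = r sin θ − e = 28.522794 − 18 = 10.522794
θ=133°: x = r cos θ + √(L² − h²) = -26.597936 + 294.812264 = 268.214328
θ=326°: crank pin P = (r cos θ, r sin θ) = (32.332465, -21.808523)
θ=326°: h = r sin θ − e = -21.808523 − 18 = -39.808523
θ=326°: x = r cos θ + √(L² − h²) = 32.332465 + 292.301696 = 324.634161

θ=133°: 268.2143
θ=326°: 324.6342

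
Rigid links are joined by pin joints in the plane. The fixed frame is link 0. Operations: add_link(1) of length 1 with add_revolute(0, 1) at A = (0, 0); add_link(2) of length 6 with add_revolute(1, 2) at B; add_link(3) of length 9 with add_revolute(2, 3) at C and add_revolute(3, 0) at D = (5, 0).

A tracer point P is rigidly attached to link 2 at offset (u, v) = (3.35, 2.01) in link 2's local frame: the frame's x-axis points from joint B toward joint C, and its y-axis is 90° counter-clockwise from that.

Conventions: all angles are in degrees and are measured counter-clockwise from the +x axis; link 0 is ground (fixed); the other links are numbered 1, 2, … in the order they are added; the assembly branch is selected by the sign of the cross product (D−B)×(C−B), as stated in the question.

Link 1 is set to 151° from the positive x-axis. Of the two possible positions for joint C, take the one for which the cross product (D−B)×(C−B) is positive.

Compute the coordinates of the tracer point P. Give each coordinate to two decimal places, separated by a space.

A=(0,0), D=(5.00,0)
B = A + 1.00·(cos151°, sin151°) = (-0.8746, 0.4848)
|BD| = 5.8946
circle(B,6.00) ∩ circle(D,9.00): a=-0.8698, h=5.9366
  candidates: C₊=(-1.2532,6.4729) cross=34.994; C₋=(-2.2297,-5.3602) cross=-34.994
  branch + wants cross > 0 → take C=(-1.2532,6.4729) (cross=34.994)
ex = (C−B)/|BC| = (-0.0631,0.9980); ey = (-0.9980,-0.0631)
P = B + 3.35·ex + 2.01·ey = (-3.0920,3.7013)

-3.09 3.70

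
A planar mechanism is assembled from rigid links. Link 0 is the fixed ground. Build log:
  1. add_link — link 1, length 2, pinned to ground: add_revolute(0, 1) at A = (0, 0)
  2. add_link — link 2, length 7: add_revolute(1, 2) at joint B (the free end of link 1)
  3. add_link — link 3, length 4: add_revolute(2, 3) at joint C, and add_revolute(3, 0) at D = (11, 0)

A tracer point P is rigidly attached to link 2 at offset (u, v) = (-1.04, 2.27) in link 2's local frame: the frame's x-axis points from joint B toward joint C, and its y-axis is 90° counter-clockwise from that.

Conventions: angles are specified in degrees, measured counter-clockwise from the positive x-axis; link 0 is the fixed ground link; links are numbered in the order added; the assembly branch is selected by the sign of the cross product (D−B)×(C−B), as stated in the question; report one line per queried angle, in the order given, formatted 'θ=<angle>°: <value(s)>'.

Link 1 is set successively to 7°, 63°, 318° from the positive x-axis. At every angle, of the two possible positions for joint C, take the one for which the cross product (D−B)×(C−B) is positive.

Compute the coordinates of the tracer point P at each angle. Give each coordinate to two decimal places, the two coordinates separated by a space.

A=(0,0), D=(11.00,0)
θ=7°: B = A + 2.00·(cos7°, sin7°) = (1.9851, 0.2437)
θ=7°: |BD| = 9.0182
θ=7°: circle(B,7.00) ∩ circle(D,4.00): a=6.3387, h=2.9699
θ=7°:   candidates: C₊=(8.4018,3.0413) cross=26.783; C₋=(8.2412,-2.8964) cross=-26.783
θ=7°:   branch + wants cross > 0 → take C=(8.4018,3.0413) (cross=26.783)
θ=7°: ex = (C−B)/|BC| = (0.9167,0.3996); ey = (-0.3996,0.9167)
θ=7°: P = B + -1.04·ex + 2.27·ey = (0.1246,1.9089)
θ=63°: B = A + 2.00·(cos63°, sin63°) = (0.9080, 1.7820)
θ=63°: |BD| = 10.2481
θ=63°: circle(B,7.00) ∩ circle(D,4.00): a=6.7341, h=1.9109
θ=63°:   candidates: C₊=(7.8718,2.4929) cross=19.583; C₋=(7.2072,-1.2708) cross=-19.583
θ=63°:   branch + wants cross > 0 → take C=(7.8718,2.4929) (cross=19.583)
θ=63°: ex = (C−B)/|BC| = (0.9948,0.1015); ey = (-0.1015,0.9948)
θ=63°: P = B + -1.04·ex + 2.27·ey = (-0.3572,3.9347)
θ=318°: B = A + 2.00·(cos318°, sin318°) = (1.4863, -1.3383)
θ=318°: |BD| = 9.6074
θ=318°: circle(B,7.00) ∩ circle(D,4.00): a=6.5211, h=2.5446
θ=318°:   candidates: C₊=(7.5894,2.0899) cross=24.447; C₋=(8.2983,-2.9497) cross=-24.447
θ=318°:   branch + wants cross > 0 → take C=(7.5894,2.0899) (cross=24.447)
θ=318°: ex = (C−B)/|BC| = (0.8719,0.4897); ey = (-0.4897,0.8719)
θ=318°: P = B + -1.04·ex + 2.27·ey = (-0.5322,0.1316)

θ=7°: 0.12 1.91
θ=63°: -0.36 3.93
θ=318°: -0.53 0.13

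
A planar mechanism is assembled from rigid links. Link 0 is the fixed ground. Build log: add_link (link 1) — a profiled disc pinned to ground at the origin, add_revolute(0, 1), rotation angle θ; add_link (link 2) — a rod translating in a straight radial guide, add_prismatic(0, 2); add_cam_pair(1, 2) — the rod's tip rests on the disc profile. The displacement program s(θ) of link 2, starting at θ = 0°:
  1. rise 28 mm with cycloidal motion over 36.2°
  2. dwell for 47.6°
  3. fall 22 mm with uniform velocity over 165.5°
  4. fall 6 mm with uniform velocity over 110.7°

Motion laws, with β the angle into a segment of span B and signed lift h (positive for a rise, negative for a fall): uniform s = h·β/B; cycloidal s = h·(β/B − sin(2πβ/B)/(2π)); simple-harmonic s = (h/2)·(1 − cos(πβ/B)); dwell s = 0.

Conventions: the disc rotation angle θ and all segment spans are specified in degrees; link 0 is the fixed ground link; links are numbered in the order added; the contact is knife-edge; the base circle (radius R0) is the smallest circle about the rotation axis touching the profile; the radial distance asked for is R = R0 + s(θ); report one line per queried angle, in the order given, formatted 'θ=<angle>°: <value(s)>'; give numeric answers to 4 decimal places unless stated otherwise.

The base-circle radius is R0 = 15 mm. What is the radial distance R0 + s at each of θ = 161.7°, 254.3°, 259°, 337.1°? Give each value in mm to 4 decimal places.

seg 1 [0°–36.2°] cycloidal, h=28: full span → s += 28 → s = 28.0000
seg 2 [36.2°–83.8°] dwell: s stays 28.0000
seg 3 [83.8°–249.3°] uniform, h=-22: θ=161.7° here. β=77.9, B=165.5. -22·77.9/165.5 = -10.3553 → s = 17.6447
seg 3 [83.8°–249.3°] uniform, h=-22: full span → s += -22 → s = 6.0000
seg 4 [249.3°–360°] uniform, h=-6: θ=254.3° here. β=5, B=110.7. -6·5/110.7 = -0.2710 → s = 5.7290
seg 4 [249.3°–360°] uniform, h=-6: θ=259° here. β=9.7, B=110.7. -6·9.7/110.7 = -0.5257 → s = 5.4743
seg 4 [249.3°–360°] uniform, h=-6: θ=337.1° here. β=87.8, B=110.7. -6·87.8/110.7 = -4.7588 → s = 1.2412
θ=161.7°: R = R0 + s = 15 + 17.6447 = 32.6447
θ=254.3°: R = R0 + s = 15 + 5.7290 = 20.7290
θ=259°: R = R0 + s = 15 + 5.4743 = 20.4743
θ=337.1°: R = R0 + s = 15 + 1.2412 = 16.2412

θ=161.7°: 32.6447
θ=254.3°: 20.7290
θ=259°: 20.4743
θ=337.1°: 16.2412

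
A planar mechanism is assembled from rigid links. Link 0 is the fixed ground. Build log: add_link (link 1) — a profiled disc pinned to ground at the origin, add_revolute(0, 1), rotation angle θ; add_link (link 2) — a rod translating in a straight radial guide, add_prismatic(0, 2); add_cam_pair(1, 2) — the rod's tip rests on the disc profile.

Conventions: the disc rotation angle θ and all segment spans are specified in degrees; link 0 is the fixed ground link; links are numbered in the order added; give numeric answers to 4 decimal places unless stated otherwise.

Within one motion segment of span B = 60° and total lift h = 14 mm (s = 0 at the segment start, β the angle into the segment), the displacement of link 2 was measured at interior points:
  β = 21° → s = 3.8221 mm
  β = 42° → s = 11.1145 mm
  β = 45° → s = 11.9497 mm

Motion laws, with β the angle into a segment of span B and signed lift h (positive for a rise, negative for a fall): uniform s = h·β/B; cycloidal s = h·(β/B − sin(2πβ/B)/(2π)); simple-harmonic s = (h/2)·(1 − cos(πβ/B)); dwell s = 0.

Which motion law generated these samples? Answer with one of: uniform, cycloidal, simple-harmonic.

candidates at β/B = r: uniform s = h·r (linear in β); cycloidal s = h·(r − sin(2πr)/(2π)); simple-harmonic s = (h/2)(1 − cos(πr))
β=21°: printed 3.8221 | uniform 4.9000, cycloidal 3.0974, simple-harmonic 3.8221
β=42°: printed 11.1145 | uniform 9.8000, cycloidal 11.9191, simple-harmonic 11.1145
β=45°: printed 11.9497 | uniform 10.5000, cycloidal 12.7282, simple-harmonic 11.9497
only one law matches every sample → simple-harmonic

simple-harmonic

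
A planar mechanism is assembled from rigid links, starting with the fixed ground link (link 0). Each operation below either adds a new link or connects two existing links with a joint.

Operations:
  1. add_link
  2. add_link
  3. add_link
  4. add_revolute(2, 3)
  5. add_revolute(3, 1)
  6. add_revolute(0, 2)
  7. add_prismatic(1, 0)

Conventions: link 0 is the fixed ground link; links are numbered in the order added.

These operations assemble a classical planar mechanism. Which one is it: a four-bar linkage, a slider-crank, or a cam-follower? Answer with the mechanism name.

links: 4 (incl. ground); joints: 3 revolute, 1 prismatic, 0 higher (cam) pair, forming one closed loop
4 links, 3 revolutes + 1 prismatic in one loop → slider-crank

slider-crank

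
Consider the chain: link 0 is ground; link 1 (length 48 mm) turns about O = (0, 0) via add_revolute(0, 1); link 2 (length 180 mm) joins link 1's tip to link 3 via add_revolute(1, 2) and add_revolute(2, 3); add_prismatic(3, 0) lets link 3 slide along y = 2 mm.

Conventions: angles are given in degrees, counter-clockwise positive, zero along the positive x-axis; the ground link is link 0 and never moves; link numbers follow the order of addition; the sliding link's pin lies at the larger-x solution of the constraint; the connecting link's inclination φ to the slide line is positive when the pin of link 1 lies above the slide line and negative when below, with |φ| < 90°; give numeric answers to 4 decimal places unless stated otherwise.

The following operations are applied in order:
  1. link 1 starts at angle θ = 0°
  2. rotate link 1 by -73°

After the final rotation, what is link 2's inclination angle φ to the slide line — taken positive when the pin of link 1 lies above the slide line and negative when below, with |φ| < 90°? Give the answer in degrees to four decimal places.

geometry: r = 48 mm, L = 180 mm, e = 2 mm; θ starts at 0°
rotate link 1 by -73°: θ ← 0° -73° = -73°
h = r sin θ − e = -45.902628 − 2 = -47.902628
sin φ = h / L = -47.902628 / 180 = -0.26612571
φ = arcsin(-0.26612571) = -15.433854°

-15.4339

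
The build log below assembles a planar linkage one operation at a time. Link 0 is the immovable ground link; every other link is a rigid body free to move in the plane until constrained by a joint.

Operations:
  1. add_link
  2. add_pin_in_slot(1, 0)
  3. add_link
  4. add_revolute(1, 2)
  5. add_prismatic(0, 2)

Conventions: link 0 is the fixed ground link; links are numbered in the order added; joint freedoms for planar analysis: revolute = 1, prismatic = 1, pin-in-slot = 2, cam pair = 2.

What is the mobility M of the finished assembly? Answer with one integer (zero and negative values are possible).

link 0 = ground. State L|J1|J2 = 1|0|0
+link1  2|0|0
PS(1,0) f=2→J2  2|0|1
+link2  3|0|1
R(1,2) f=1→J1  3|1|1
P(0,2) f=1→J1  3|2|1
M = 3(3−1)−2·2−1 = 6−4−1 = 1

M = 1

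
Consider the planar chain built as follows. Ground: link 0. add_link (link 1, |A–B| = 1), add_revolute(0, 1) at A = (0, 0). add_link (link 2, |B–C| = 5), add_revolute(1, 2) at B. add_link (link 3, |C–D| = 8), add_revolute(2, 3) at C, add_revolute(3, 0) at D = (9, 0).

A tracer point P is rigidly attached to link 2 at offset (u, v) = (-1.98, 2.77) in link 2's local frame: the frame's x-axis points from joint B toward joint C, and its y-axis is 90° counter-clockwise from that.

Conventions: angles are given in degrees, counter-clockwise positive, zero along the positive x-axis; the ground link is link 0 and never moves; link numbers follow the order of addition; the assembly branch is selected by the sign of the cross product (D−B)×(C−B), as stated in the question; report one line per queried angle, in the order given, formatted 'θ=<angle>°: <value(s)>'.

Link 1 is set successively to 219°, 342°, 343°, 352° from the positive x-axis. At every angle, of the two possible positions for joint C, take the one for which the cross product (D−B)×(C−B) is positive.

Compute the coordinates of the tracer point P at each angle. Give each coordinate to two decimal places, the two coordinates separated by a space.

A=(0,0), D=(9.00,0)
θ=219°: B = A + 1.00·(cos219°, sin219°) = (-0.7771, -0.6293)
θ=219°: |BD| = 9.7974
θ=219°: circle(B,5.00) ∩ circle(D,8.00): a=2.9084, h=4.0671
θ=219°:   candidates: C₊=(1.8640,3.6162) cross=39.847; C₋=(2.3865,-4.5012) cross=-39.847
θ=219°:   branch + wants cross > 0 → take C=(1.8640,3.6162) (cross=39.847)
θ=219°: ex = (C−B)/|BC| = (0.5282,0.8491); ey = (-0.8491,0.5282)
θ=219°: P = B + -1.98·ex + 2.77·ey = (-4.1750,-0.8474)
θ=342°: B = A + 1.00·(cos342°, sin342°) = (0.9511, -0.3090)
θ=342°: |BD| = 8.0549
θ=342°: circle(B,5.00) ∩ circle(D,8.00): a=1.6065, h=4.7349
θ=342°:   candidates: C₊=(2.3748,4.4840) cross=38.139; C₋=(2.7381,-4.9788) cross=-38.139
θ=342°:   branch + wants cross > 0 → take C=(2.3748,4.4840) (cross=38.139)
θ=342°: ex = (C−B)/|BC| = (0.2847,0.9586); ey = (-0.9586,0.2847)
θ=342°: P = B + -1.98·ex + 2.77·ey = (-2.2681,-1.4183)
θ=343°: B = A + 1.00·(cos343°, sin343°) = (0.9563, -0.2924)
θ=343°: |BD| = 8.0490
θ=343°: circle(B,5.00) ∩ circle(D,8.00): a=1.6018, h=4.7365
θ=343°:   candidates: C₊=(2.3850,4.4992) cross=38.124; C₋=(2.7291,-4.9675) cross=-38.124
θ=343°:   branch + wants cross > 0 → take C=(2.3850,4.4992) (cross=38.124)
θ=343°: ex = (C−B)/|BC| = (0.2857,0.9583); ey = (-0.9583,0.2857)
θ=343°: P = B + -1.98·ex + 2.77·ey = (-2.2640,-1.3983)
θ=352°: B = A + 1.00·(cos352°, sin352°) = (0.9903, -0.1392)
θ=352°: |BD| = 8.0109
θ=352°: circle(B,5.00) ∩ circle(D,8.00): a=1.5713, h=4.7467
θ=352°:   candidates: C₊=(2.4789,4.6341) cross=38.025; C₋=(2.6438,-4.8578) cross=-38.025
θ=352°:   branch + wants cross > 0 → take C=(2.4789,4.6341) (cross=38.025)
θ=352°: ex = (C−B)/|BC| = (0.2977,0.9547); ey = (-0.9547,0.2977)
θ=352°: P = B + -1.98·ex + 2.77·ey = (-2.2436,-1.2047)

θ=219°: -4.18 -0.85
θ=342°: -2.27 -1.42
θ=343°: -2.26 -1.40
θ=352°: -2.24 -1.20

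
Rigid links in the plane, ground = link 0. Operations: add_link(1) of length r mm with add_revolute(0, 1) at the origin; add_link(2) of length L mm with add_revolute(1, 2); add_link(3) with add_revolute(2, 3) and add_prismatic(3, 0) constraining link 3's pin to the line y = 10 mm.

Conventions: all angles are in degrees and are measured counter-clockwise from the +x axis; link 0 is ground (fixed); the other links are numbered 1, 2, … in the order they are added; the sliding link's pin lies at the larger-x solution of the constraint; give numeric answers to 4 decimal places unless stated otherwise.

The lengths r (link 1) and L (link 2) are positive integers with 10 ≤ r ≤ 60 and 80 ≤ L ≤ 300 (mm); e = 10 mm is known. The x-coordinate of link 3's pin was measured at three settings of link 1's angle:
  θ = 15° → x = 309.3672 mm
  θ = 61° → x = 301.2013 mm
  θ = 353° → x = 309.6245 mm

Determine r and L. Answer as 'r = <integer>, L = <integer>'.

constraint per measurement: (x − r cos θ)² + (r sin θ − e)² = L²
subtracting the θ₁ and θ₂ equations cancels the r² and L² terms:
r = (x₁² − x₂²) / (2[(x₁cos θ₁ + e sin θ₁) − (x₂cos θ₂ + e sin θ₂)]) = 17.0000 → r = 17
L² = (x₁ − r cos θ₁)² + (r sin θ₁ − e)² = 85848.9898 → L = 293.0000 → L = 293
check at θ₃=353°: x = 309.6245 (printed 309.6245) ✓

r = 17, L = 293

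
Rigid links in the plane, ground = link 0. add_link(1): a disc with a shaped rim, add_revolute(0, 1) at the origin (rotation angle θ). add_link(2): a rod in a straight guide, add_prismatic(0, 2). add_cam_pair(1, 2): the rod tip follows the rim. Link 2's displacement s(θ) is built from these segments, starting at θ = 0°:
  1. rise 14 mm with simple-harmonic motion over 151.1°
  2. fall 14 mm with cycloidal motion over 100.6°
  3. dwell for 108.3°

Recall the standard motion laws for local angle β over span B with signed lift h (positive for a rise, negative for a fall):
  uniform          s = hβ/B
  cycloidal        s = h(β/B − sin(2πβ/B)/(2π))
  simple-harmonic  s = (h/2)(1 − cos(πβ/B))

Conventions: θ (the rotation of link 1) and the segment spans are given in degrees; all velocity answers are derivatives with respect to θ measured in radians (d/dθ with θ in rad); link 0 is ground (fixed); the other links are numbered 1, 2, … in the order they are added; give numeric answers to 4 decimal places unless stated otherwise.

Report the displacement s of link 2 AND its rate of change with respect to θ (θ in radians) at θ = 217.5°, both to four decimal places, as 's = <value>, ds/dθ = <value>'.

segment 1 (0° to 151.1°, simple-harmonic, h = 14) is passed completely: s = 0.0000 + (14) = 14.0000
θ = 217.5° falls in segment 2 (151.1° to 251.7°, cycloidal, h = -14): β = 217.5 − 151.1 = 66.4°, B = 100.6°; Δs = -14·(0.6600 − sin(2π·0.6600)/(2π)) = -11.1222; s = 14.0000 − 11.1222 = 2.8778
velocity in seg [151.1°–251.7°] (cycloidal), θ in radians: β = 66.4° = 1.1589 rad, B = 100.6° = 1.7558 rad; ds/dθ = (h/B)(1 − cos(2πβ/B)) = ((-14)/1.7558)(1 − cos(2π·0.6600)) = -12.244337 mm/rad

s = 2.8778, ds/dθ = -12.2443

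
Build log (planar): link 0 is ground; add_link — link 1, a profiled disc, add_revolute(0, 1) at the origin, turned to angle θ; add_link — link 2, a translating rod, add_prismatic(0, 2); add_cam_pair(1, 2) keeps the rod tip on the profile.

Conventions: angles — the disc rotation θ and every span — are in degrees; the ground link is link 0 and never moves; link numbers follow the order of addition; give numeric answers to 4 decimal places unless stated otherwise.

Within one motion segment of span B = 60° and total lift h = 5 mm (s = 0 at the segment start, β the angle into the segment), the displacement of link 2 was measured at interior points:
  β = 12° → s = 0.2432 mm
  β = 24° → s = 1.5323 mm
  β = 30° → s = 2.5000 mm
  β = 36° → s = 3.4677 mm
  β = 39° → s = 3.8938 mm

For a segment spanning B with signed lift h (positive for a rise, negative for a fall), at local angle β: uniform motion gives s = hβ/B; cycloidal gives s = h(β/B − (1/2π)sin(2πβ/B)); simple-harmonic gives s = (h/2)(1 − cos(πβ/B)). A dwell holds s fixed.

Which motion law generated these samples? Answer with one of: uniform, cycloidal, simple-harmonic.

candidates at β/B = r: uniform s = h·r (linear in β); cycloidal s = h·(r − sin(2πr)/(2π)); simple-harmonic s = (h/2)(1 − cos(πr))
β=12°: printed 0.2432 | uniform 1.0000, cycloidal 0.2432, simple-harmonic 0.4775
β=24°: printed 1.5323 | uniform 2.0000, cycloidal 1.5323, simple-harmonic 1.7275
β=30°: printed 2.5000 | uniform 2.5000, cycloidal 2.5000, simple-harmonic 2.5000
β=36°: printed 3.4677 | uniform 3.0000, cycloidal 3.4677, simple-harmonic 3.2725
β=39°: printed 3.8938 | uniform 3.2500, cycloidal 3.8938, simple-harmonic 3.6350
only one law matches every sample → cycloidal

cycloidal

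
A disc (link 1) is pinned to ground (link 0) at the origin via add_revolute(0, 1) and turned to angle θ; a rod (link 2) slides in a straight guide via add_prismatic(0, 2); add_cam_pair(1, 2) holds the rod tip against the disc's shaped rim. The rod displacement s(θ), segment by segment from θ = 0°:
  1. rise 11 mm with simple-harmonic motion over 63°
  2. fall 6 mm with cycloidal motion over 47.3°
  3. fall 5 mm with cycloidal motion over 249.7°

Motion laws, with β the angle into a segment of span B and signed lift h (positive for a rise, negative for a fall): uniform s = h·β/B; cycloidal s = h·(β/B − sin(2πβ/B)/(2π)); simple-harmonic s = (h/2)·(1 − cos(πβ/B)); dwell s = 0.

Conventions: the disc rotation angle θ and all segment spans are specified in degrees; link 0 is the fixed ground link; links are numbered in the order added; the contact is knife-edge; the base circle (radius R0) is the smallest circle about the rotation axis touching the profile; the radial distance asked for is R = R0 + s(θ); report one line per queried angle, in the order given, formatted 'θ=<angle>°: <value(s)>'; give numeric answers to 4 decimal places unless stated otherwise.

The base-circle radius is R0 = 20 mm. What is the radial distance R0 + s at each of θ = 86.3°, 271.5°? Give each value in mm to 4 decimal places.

segment 1 (0° to 63°, simple-harmonic, h = 11) is passed completely: s = 0.0000 + (11) = 11.0000
θ = 86.3° falls in segment 2 (63° to 110.3°, cycloidal, h = -6): β = 86.3 − 63 = 23.3°, B = 47.3°; Δs = -6·(0.4926 − sin(2π·0.4926)/(2π)) = -2.9112; s = 11.0000 − 2.9112 = 8.0888
segment 2 (63° to 110.3°, cycloidal, h = -6) is passed completely: s = 11.0000 + (-6) = 5.0000
θ = 271.5° falls in segment 3 (110.3° to 360°, cycloidal, h = -5): β = 271.5 − 110.3 = 161.2°, B = 249.7°; Δs = -5·(0.6456 − sin(2π·0.6456)/(2π)) = -3.8584; s = 5.0000 − 3.8584 = 1.1416
θ=86.3°: R = R0 + s = 20 + 8.0888 = 28.0888
θ=271.5°: R = R0 + s = 20 + 1.1416 = 21.1416

θ=86.3°: 28.0888
θ=271.5°: 21.1416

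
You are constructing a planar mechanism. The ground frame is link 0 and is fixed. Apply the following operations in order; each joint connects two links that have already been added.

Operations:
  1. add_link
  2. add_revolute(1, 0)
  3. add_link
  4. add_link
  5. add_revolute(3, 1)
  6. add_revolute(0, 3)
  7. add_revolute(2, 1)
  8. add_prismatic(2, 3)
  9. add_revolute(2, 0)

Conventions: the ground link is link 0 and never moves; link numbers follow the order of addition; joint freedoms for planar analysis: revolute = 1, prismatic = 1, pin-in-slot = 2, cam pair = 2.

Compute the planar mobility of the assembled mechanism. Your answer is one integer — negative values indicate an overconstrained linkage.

link 0 = ground. State L|J1|J2 = 1|0|0
+link1  2|0|0
R(1,0) f=1→J1  2|1|0
+link2  3|1|0
+link3  4|1|0
R(3,1) f=1→J1  4|2|0
R(0,3) f=1→J1  4|3|0
R(2,1) f=1→J1  4|4|0
P(2,3) f=1→J1  4|5|0
R(2,0) f=1→J1  4|6|0
M = 3(4−1)−2·6−0 = 9−12−0 = -3

M = -3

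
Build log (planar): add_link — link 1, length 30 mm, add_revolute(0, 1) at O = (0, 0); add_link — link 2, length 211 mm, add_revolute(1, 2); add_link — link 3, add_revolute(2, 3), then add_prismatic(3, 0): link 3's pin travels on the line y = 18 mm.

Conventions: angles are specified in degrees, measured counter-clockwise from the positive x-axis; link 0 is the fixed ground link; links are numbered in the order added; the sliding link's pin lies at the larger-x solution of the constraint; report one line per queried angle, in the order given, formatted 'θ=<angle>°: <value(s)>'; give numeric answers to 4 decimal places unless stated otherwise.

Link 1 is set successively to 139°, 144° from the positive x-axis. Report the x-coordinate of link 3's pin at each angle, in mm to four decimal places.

geometry: r = 30 mm, L = 211 mm, e = 18 mm
θ=139°: crank pin P = (r cos θ, r sin θ) = (-22.641287, 19.681771)
θ=139°: h = r sin θ − e = 19.681771 − 18 = 1.681771
θ=139°: x = r cos θ + √(L² − h²) = -22.641287 + 210.993298 = 188.352010
θ=144°: crank pin P = (r cos θ, r sin θ) = (-24.270510, 17.633558)
θ=144°: h = r sin θ − e = 17.633558 − 18 = -0.366442
θ=144°: x = r cos θ + √(L² − h²) = -24.270510 + 210.999682 = 186.729172

θ=139°: 188.3520
θ=144°: 186.7292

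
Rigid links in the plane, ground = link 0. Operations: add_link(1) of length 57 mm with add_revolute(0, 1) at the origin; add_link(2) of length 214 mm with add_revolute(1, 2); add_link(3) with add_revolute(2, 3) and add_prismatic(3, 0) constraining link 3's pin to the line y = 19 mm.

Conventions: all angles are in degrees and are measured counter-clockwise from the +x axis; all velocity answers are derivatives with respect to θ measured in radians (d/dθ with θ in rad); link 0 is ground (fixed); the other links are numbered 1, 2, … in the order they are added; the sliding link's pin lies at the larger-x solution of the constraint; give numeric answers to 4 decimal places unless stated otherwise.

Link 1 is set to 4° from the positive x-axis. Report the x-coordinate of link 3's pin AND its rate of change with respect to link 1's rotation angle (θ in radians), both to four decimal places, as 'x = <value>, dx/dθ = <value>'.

geometry: r = 57 mm, L = 214 mm, e = 19 mm
crank pin P = (r cos θ, r sin θ) = (56.861151, 3.976119)
h = r sin θ − e = 3.976119 − 19 = -15.023881
x = r cos θ + √(L² − h²) = 56.861151 + 213.471972 = 270.333123
dx/dθ = −r sin θ − h·r cos θ/√(L² − h²) (θ in radians; h = -15.023881) = 0.025695

x = 270.3331, dx/dθ = 0.0257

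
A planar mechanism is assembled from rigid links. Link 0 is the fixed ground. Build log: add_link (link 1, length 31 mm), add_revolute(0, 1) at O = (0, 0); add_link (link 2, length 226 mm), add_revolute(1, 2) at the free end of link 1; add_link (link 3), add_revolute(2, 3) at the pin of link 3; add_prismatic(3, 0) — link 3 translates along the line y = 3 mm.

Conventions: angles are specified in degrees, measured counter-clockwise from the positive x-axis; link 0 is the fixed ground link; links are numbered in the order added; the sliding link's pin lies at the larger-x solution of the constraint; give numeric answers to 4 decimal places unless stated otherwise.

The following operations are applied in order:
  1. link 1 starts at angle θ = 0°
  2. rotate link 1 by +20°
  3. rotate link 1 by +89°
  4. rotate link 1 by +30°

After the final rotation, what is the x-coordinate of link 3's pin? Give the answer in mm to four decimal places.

geometry: r = 31 mm, L = 226 mm, e = 3 mm; θ starts at 0°
rotate link 1 by +20°: θ ← 0° +20° = 20°
rotate link 1 by +89°: θ ← 20° +89° = 109°
rotate link 1 by +30°: θ ← 109° +30° = 139°
crank pin P = (r cos θ, r sin θ) = (-23.395997, 20.337830)
h = r sin θ − e = 20.337830 − 3 = 17.337830
x = r cos θ + √(L² − h²) = -23.395997 + 225.333974 = 201.937977

201.9380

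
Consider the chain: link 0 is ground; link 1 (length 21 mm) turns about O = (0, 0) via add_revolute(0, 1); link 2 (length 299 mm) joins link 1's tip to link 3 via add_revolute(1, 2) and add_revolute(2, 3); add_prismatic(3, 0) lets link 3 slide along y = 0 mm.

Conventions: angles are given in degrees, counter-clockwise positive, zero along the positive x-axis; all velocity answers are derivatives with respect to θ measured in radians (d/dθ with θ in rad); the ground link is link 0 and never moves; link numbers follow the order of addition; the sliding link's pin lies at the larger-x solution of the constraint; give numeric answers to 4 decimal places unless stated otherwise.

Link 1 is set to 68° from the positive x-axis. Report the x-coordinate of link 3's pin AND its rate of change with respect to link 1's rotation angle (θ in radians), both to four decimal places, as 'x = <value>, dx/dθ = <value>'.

geometry: r = 21 mm, L = 299 mm, e = 0 mm
crank pin P = (r cos θ, r sin θ) = (7.866738, 19.470861)
h = r sin θ − e = 19.470861 − 0 = 19.470861
x = r cos θ + √(L² − h²) = 7.866738 + 298.365356 = 306.232094
dx/dθ = −r sin θ − h·r cos θ/√(L² − h²) (θ in radians; h = 19.470861) = -19.984232

x = 306.2321, dx/dθ = -19.9842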